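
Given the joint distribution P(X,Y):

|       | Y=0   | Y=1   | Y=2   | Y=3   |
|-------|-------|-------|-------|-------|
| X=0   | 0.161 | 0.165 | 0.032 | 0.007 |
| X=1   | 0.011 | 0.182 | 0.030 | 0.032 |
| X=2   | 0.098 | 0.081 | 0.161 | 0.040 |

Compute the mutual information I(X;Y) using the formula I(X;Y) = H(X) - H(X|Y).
0.2462 bits

I(X;Y) = H(X) - H(X|Y)

Marginal of X (row sums):
  P(X=0) = 0.161 + 0.165 + 0.032 + 0.007 = 0.365
  P(X=1) = 0.011 + 0.182 + 0.030 + 0.032 = 0.255
  P(X=2) = 0.098 + 0.081 + 0.161 + 0.040 = 0.380
H(X) = -[0.365·log₂(0.365) + 0.255·log₂(0.255) + 0.380·log₂(0.380)]
  = 0.5307 + 0.5027 + 0.5305 = 1.5639 bits

Marginal of Y (column sums):
  P(Y=0) = 0.161 + 0.011 + 0.098 = 0.270
  P(Y=1) = 0.165 + 0.182 + 0.081 = 0.428
  P(Y=2) = 0.032 + 0.030 + 0.161 = 0.223
  P(Y=3) = 0.007 + 0.032 + 0.040 = 0.079
H(X|Y) = Σ_y P(y)·H(X|Y=y):
  Y=0: P(Y=0) = 0.270, P(X|Y=0) = (161/270, 11/270, 49/135) → H(X|Y=0) = 1.1636
  Y=1: P(Y=1) = 0.428, P(X|Y=1) = (165/428, 91/214, 81/428) → H(X|Y=1) = 1.5092
  Y=2: P(Y=2) = 0.223, P(X|Y=2) = (32/223, 30/223, 161/223) → H(X|Y=2) = 1.1306
  Y=3: P(Y=3) = 0.079, P(X|Y=3) = (7/79, 32/79, 40/79) → H(X|Y=3) = 1.3351
H(X|Y) = 0.270·1.1636 + 0.428·1.5092 + 0.223·1.1306 + 0.079·1.3351 = 1.3177 bits

I(X;Y) = H(X) - H(X|Y) = 1.5639 - 1.3177 = 0.2462 bits

Cross-check via I(X;Y) = H(X) + H(Y) - H(X,Y): computing H(Y) from the column sums and H(X,Y) from the 12 cells in the same way gives H(Y) = 1.8061 bits and H(X,Y) = 3.1238 bits, so
I(X;Y) = 1.5639 + 1.8061 - 3.1238 = 0.2462 bits ✓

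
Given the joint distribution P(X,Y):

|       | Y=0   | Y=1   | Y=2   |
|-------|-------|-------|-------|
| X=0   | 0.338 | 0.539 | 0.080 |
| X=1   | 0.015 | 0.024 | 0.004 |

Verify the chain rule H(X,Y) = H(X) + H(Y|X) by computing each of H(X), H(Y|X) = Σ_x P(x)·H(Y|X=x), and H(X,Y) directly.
H(X) = 0.2559 bits, H(Y|X) = 1.2970 bits, H(X,Y) = 1.5529 bits

Marginal of X (row sums):
  P(X=0) = 0.338 + 0.539 + 0.080 = 0.957
  P(X=1) = 0.015 + 0.024 + 0.004 = 0.043
H(X) = -[0.957·log₂(0.957) + 0.043·log₂(0.043)]
  = 0.06068 + 0.19520 = 0.2559 bits

H(Y|X) = Σ_x P(x)·H(Y|X=x):
  X=0: P(X=0) = 0.957, P(Y|X=0) = (338/957, 49/87, 80/957) → H(Y|X=0) = 1.29609
  X=1: P(X=1) = 0.043, P(Y|X=1) = (15/43, 24/43, 4/43) → H(Y|X=1) = 1.31830
H(Y|X) = 0.957·1.29609 + 0.043·1.31830 = 1.2970 bits

H(X,Y) = -Σ_{x,y} P(x,y) log₂ P(x,y). Per-cell terms -P(x,y)·log₂P(x,y):
  X=0: 0.52894, 0.48060, 0.29151
  X=1: 0.09088, 0.12914, 0.03186
Sum of the 6 terms: H(X,Y) = 1.5529 bits

Chain rule check:
  H(X) + H(Y|X) = 0.2559 + 1.2970 = 1.5529 bits
  H(X,Y) = 1.5529 bits
✓ Chain rule verified.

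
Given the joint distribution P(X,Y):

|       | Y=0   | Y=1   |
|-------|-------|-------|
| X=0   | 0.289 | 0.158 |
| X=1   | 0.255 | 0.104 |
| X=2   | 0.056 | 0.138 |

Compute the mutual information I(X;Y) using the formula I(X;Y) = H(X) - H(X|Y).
0.0721 bits

I(X;Y) = H(X) - H(X|Y)

Marginal of X (row sums):
  P(X=0) = 0.289 + 0.158 = 0.447
  P(X=1) = 0.255 + 0.104 = 0.359
  P(X=2) = 0.056 + 0.138 = 0.194
H(X) = -[0.447·log₂(0.447) + 0.359·log₂(0.359) + 0.194·log₂(0.194)]
  = 0.51926 + 0.53058 + 0.45898 = 1.50882 bits

Marginal of Y (column sums):
  P(Y=0) = 0.289 + 0.255 + 0.056 = 0.600
  P(Y=1) = 0.158 + 0.104 + 0.138 = 0.400
H(X|Y) = Σ_y P(y)·H(X|Y=y):
  Y=0: P(Y=0) = 0.600, P(X|Y=0) = (289/600, 17/40, 7/75) → H(X|Y=0) = 1.35161
  Y=1: P(Y=1) = 0.400, P(X|Y=1) = (79/200, 13/50, 69/200) → H(X|Y=1) = 1.56431
H(X|Y) = 0.600·1.35161 + 0.400·1.56431 = 1.43669 bits

I(X;Y) = H(X) - H(X|Y) = 1.50882 - 1.43669 = 0.0721 bits

Cross-check via I(X;Y) = H(X) + H(Y) - H(X,Y): computing H(Y) from the column sums and H(X,Y) from the 6 cells in the same way gives H(Y) = 0.97095 bits and H(X,Y) = 2.40764 bits, so
I(X;Y) = 1.50882 + 0.97095 - 2.40764 = 0.0721 bits ✓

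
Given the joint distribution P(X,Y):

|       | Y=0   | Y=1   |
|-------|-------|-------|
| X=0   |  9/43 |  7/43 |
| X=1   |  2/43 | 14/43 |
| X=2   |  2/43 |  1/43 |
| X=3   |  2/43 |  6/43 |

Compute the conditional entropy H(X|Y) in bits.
1.6329 bits

H(X|Y) = H(X,Y) - H(Y)

H(X,Y) = -Σ_{x,y} P(x,y) log₂ P(x,y). Per-cell terms -P(x,y)·log₂P(x,y):
  X=0: 0.47226, 0.42633
  X=1: 0.20587, 0.52709
  X=2: 0.20587, 0.12619
  X=3: 0.20587, 0.39646
Sum of the 8 terms: H(X,Y) = 2.5659 bits

Marginal of Y (column sums):
  P(Y=0) = 9/43 + 2/43 + 2/43 + 2/43 = 15/43
  P(Y=1) = 7/43 + 14/43 + 1/43 + 6/43 = 28/43
H(Y) = -[(15/43)·log₂(15/43) + (28/43)·log₂(28/43)]
  = 0.53001 + 0.40301 = 0.9330 bits

H(X|Y) = H(X,Y) - H(Y) = 2.5659 - 0.9330 = 1.6329 bits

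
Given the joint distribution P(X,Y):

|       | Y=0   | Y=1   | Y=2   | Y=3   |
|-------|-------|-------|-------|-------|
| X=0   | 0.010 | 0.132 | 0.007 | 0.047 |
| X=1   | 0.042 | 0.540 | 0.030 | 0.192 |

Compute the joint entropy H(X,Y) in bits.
1.9905 bits

H(X,Y) = -Σ_{x,y} P(x,y) log₂ P(x,y). Per-cell terms -P(x,y)·log₂P(x,y):
  X=0: 0.06644, 0.38562, 0.05011, 0.20733
  X=1: 0.19209, 0.48004, 0.15177, 0.45712
Sum of the 8 terms: H(X,Y) = 1.9905 bits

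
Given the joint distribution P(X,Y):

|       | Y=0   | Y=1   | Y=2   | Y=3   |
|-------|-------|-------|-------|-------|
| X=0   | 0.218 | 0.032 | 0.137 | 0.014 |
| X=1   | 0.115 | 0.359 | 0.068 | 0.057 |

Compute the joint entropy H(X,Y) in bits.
2.5058 bits

H(X,Y) = -Σ_{x,y} P(x,y) log₂ P(x,y). Per-cell terms -P(x,y)·log₂P(x,y):
  X=0: 0.4791, 0.1589, 0.3929, 0.0862
  X=1: 0.3588, 0.5306, 0.2637, 0.2356
Sum of the 8 terms: H(X,Y) = 2.5058 bits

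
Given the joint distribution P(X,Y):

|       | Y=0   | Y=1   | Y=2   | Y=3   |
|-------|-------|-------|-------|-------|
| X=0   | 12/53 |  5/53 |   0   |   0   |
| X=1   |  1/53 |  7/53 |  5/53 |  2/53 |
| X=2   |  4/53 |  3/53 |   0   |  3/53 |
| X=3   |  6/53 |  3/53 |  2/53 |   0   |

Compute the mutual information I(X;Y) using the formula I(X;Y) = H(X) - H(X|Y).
0.4060 bits

I(X;Y) = H(X) - H(X|Y)

Marginal of X (row sums):
  P(X=0) = 12/53 + 5/53 + 0 + 0 = 17/53
  P(X=1) = 1/53 + 7/53 + 5/53 + 2/53 = 15/53
  P(X=2) = 4/53 + 3/53 + 0 + 3/53 = 10/53
  P(X=3) = 6/53 + 3/53 + 2/53 + 0 = 11/53
H(X) = -[(17/53)·log₂(17/53) + (15/53)·log₂(15/53) + (10/53)·log₂(10/53) + (11/53)·log₂(11/53)]
  = 0.52618 + 0.51539 + 0.45396 + 0.47082 = 1.96635 bits

Marginal of Y (column sums):
  P(Y=0) = 12/53 + 1/53 + 4/53 + 6/53 = 23/53
  P(Y=1) = 5/53 + 7/53 + 3/53 + 3/53 = 18/53
  P(Y=2) = 0 + 5/53 + 0 + 2/53 = 7/53
  P(Y=3) = 0 + 2/53 + 3/53 + 0 = 5/53
H(X|Y) = Σ_y P(y)·H(X|Y=y):
  Y=0: P(Y=0) = 23/53, P(X|Y=0) = (12/23, 1/23, 4/23, 6/23) → H(X|Y=0) = 1.63098
  Y=1: P(Y=1) = 18/53, P(X|Y=1) = (5/18, 7/18, 1/6, 1/6) → H(X|Y=1) = 1.90488
  Y=2: P(Y=2) = 7/53, P(X|Y=2) = (0, 5/7, 0, 2/7) → H(X|Y=2) = 0.86312
  Y=3: P(Y=3) = 5/53, P(X|Y=3) = (0, 2/5, 3/5, 0) → H(X|Y=3) = 0.97095
H(X|Y) = (23/53)·1.63098 + (18/53)·1.90488 + (7/53)·0.86312 + (5/53)·0.97095 = 1.56032 bits

I(X;Y) = H(X) - H(X|Y) = 1.96635 - 1.56032 = 0.4060 bits

Cross-check via I(X;Y) = H(X) + H(Y) - H(X,Y): computing H(Y) from the column sums and H(X,Y) from the 16 cells in the same way gives H(Y) = 1.75883 bits and H(X,Y) = 3.31915 bits, so
I(X;Y) = 1.96635 + 1.75883 - 3.31915 = 0.4060 bits ✓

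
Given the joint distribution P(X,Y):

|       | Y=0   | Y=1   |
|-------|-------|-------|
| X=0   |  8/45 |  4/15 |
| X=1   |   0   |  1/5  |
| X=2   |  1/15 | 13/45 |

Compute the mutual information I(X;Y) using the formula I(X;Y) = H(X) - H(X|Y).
0.1233 bits

I(X;Y) = H(X) - H(X|Y)

Marginal of X (row sums):
  P(X=0) = 8/45 + 4/15 = 4/9
  P(X=1) = 0 + 1/5 = 1/5
  P(X=2) = 1/15 + 13/45 = 16/45
H(X) = -[(4/9)·log₂(4/9) + (1/5)·log₂(1/5) + (16/45)·log₂(16/45)]
  = 0.5200 + 0.4644 + 0.5304 = 1.5148 bits

Marginal of Y (column sums):
  P(Y=0) = 8/45 + 0 + 1/15 = 11/45
  P(Y=1) = 4/15 + 1/5 + 13/45 = 34/45
H(X|Y) = Σ_y P(y)·H(X|Y=y):
  Y=0: P(Y=0) = 11/45, P(X|Y=0) = (8/11, 0, 3/11) → H(X|Y=0) = 0.8454
  Y=1: P(Y=1) = 34/45, P(X|Y=1) = (6/17, 9/34, 13/34) → H(X|Y=1) = 1.5682
H(X|Y) = (11/45)·0.8454 + (34/45)·1.5682 = 1.3915 bits

I(X;Y) = H(X) - H(X|Y) = 1.5148 - 1.3915 = 0.1233 bits

Cross-check via I(X;Y) = H(X) + H(Y) - H(X,Y): computing H(Y) from the column sums and H(X,Y) from the 6 cells in the same way gives H(Y) = 0.8024 bits and H(X,Y) = 2.1939 bits, so
I(X;Y) = 1.5148 + 0.8024 - 2.1939 = 0.1233 bits ✓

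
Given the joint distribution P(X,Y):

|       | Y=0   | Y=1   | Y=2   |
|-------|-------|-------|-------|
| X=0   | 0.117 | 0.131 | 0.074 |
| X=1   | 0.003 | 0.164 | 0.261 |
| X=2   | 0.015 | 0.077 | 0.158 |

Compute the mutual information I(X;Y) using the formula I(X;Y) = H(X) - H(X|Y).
0.1949 bits

I(X;Y) = H(X) - H(X|Y)

Marginal of X (row sums):
  P(X=0) = 0.117 + 0.131 + 0.074 = 0.322
  P(X=1) = 0.003 + 0.164 + 0.261 = 0.428
  P(X=2) = 0.015 + 0.077 + 0.158 = 0.250
H(X) = -[0.322·log₂(0.322) + 0.428·log₂(0.428) + 0.250·log₂(0.250)]
  = 0.52643 + 0.52401 + 0.50000 = 1.55044 bits

Marginal of Y (column sums):
  P(Y=0) = 0.117 + 0.003 + 0.015 = 0.135
  P(Y=1) = 0.131 + 0.164 + 0.077 = 0.372
  P(Y=2) = 0.074 + 0.261 + 0.158 = 0.493
H(X|Y) = Σ_y P(y)·H(X|Y=y):
  Y=0: P(Y=0) = 0.135, P(X|Y=0) = (13/15, 1/45, 1/9) → H(X|Y=0) = 0.65318
  Y=1: P(Y=1) = 0.372, P(X|Y=1) = (131/372, 41/93, 77/372) → H(X|Y=1) = 1.52153
  Y=2: P(Y=2) = 0.493, P(X|Y=2) = (74/493, 9/17, 158/493) → H(X|Y=2) = 1.42256
H(X|Y) = 0.135·0.65318 + 0.372·1.52153 + 0.493·1.42256 = 1.35551 bits

I(X;Y) = H(X) - H(X|Y) = 1.55044 - 1.35551 = 0.1949 bits

Cross-check via I(X;Y) = H(X) + H(Y) - H(X,Y): computing H(Y) from the column sums and H(X,Y) from the 9 cells in the same way gives H(Y) = 1.42374 bits and H(X,Y) = 2.77925 bits, so
I(X;Y) = 1.55044 + 1.42374 - 2.77925 = 0.1949 bits ✓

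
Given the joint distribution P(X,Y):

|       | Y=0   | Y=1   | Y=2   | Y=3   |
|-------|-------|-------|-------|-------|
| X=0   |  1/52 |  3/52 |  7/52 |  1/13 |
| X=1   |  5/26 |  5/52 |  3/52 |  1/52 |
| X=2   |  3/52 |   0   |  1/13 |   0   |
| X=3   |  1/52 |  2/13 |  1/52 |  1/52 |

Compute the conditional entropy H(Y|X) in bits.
1.5053 bits

H(Y|X) = H(X,Y) - H(X)

H(X,Y) = -Σ_{x,y} P(x,y) log₂ P(x,y). Per-cell terms -P(x,y)·log₂P(x,y):
  X=0: 0.10962, 0.23743, 0.38945, 0.28465
  X=1: 0.45741, 0.32486, 0.23743, 0.10962
  X=2: 0.23743, 0.00000, 0.28465, 0.00000
  X=3: 0.10962, 0.41545, 0.10962, 0.10962
  (cells with P = 0 contribute 0)
Sum of the 16 terms: H(X,Y) = 3.4169 bits

Marginal of X (row sums):
  P(X=0) = 1/52 + 3/52 + 7/52 + 1/13 = 15/52
  P(X=1) = 5/26 + 5/52 + 3/52 + 1/52 = 19/52
  P(X=2) = 3/52 + 0 + 1/13 + 0 = 7/52
  P(X=3) = 1/52 + 2/13 + 1/52 + 1/52 = 11/52
H(X) = -[(15/52)·log₂(15/52) + (19/52)·log₂(19/52) + (7/52)·log₂(7/52) + (11/52)·log₂(11/52)]
  = 0.51737 + 0.53073 + 0.38945 + 0.47406 = 1.9116 bits

H(Y|X) = H(X,Y) - H(X) = 3.4169 - 1.9116 = 1.5053 bits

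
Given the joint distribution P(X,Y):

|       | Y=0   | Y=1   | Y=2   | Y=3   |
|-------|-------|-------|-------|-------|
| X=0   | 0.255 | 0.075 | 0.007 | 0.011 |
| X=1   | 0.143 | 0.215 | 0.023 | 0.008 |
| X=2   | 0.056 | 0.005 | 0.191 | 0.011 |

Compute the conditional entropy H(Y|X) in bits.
1.1958 bits

H(Y|X) = H(X,Y) - H(X)

H(X,Y) = -Σ_{x,y} P(x,y) log₂ P(x,y). Per-cell terms -P(x,y)·log₂P(x,y):
  X=0: 0.50271, 0.28027, 0.05011, 0.07157
  X=1: 0.40125, 0.47678, 0.12517, 0.05573
  X=2: 0.23287, 0.03822, 0.45618, 0.07157
Sum of the 12 terms: H(X,Y) = 2.7624 bits

Marginal of X (row sums):
  P(X=0) = 0.255 + 0.075 + 0.007 + 0.011 = 0.348
  P(X=1) = 0.143 + 0.215 + 0.023 + 0.008 = 0.389
  P(X=2) = 0.056 + 0.005 + 0.191 + 0.011 = 0.263
H(X) = -[0.348·log₂(0.348) + 0.389·log₂(0.389) + 0.263·log₂(0.263)]
  = 0.52995 + 0.52988 + 0.50677 = 1.5666 bits

H(Y|X) = H(X,Y) - H(X) = 2.7624 - 1.5666 = 1.1958 bits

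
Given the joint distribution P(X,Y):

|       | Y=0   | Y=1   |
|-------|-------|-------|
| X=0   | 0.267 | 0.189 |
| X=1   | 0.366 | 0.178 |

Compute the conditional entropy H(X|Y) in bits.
0.9885 bits

H(X|Y) = H(X,Y) - H(Y)

H(X,Y) = -Σ_{x,y} P(x,y) log₂ P(x,y). Per-cell terms -P(x,y)·log₂P(x,y):
  X=0: 0.5086586, 0.4542694
  X=1: 0.5307309, 0.4432291
Sum of the 4 terms: H(X,Y) = 1.936888 bits

Marginal of Y (column sums):
  P(Y=0) = 0.267 + 0.366 = 0.633
  P(Y=1) = 0.189 + 0.178 = 0.367
H(Y) = -[0.633·log₂(0.633) + 0.367·log₂(0.367)]
  = 0.4176044 + 0.5307363 = 0.948341 bits

H(X|Y) = H(X,Y) - H(Y) = 1.936888 - 0.948341 = 0.9885 bits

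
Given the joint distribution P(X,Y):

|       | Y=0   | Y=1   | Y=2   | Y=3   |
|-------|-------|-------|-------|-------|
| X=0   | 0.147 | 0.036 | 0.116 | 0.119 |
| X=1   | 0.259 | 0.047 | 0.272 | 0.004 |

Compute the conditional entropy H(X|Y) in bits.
0.8323 bits

H(X|Y) = H(X,Y) - H(Y)

H(X,Y) = -Σ_{x,y} P(x,y) log₂ P(x,y). Per-cell terms -P(x,y)·log₂P(x,y):
  X=0: 0.40662, 0.17265, 0.36051, 0.36545
  X=1: 0.50478, 0.20733, 0.51090, 0.03186
Sum of the 8 terms: H(X,Y) = 2.5601 bits

Marginal of Y (column sums):
  P(Y=0) = 0.147 + 0.259 = 0.406
  P(Y=1) = 0.036 + 0.047 = 0.083
  P(Y=2) = 0.116 + 0.272 = 0.388
  P(Y=3) = 0.119 + 0.004 = 0.123
H(Y) = -[0.406·log₂(0.406) + 0.083·log₂(0.083) + 0.388·log₂(0.388) + 0.123·log₂(0.123)]
  = 0.52798 + 0.29803 + 0.52996 + 0.37186 = 1.7278 bits

H(X|Y) = H(X,Y) - H(Y) = 2.5601 - 1.7278 = 0.8323 bits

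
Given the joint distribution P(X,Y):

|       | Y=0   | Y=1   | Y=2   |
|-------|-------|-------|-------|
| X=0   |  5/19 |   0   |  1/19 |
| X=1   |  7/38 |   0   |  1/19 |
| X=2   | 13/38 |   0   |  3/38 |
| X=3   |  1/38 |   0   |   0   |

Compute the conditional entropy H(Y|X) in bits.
0.6794 bits

H(Y|X) = H(X,Y) - H(X)

H(X,Y) = -Σ_{x,y} P(x,y) log₂ P(x,y). Per-cell terms -P(x,y)·log₂P(x,y):
  X=0: 0.50684, 0.00000, 0.22358
  X=1: 0.44958, 0.00000, 0.22358
  X=2: 0.52940, 0.00000, 0.28918
  X=3: 0.13810, 0.00000, 0.00000
  (cells with P = 0 contribute 0)
Sum of the 12 terms: H(X,Y) = 2.36026 bits

Marginal of X (row sums):
  P(X=0) = 5/19 + 0 + 1/19 = 6/19
  P(X=1) = 7/38 + 0 + 1/19 = 9/38
  P(X=2) = 13/38 + 0 + 3/38 = 8/19
  P(X=3) = 1/38 + 0 + 0 = 1/38
H(X) = -[(6/19)·log₂(6/19) + (9/38)·log₂(9/38) + (8/19)·log₂(8/19) + (1/38)·log₂(1/38)]
  = 0.52515 + 0.49216 + 0.52544 + 0.13810 = 1.68085 bits

H(Y|X) = H(X,Y) - H(X) = 2.36026 - 1.68085 = 0.6794 bits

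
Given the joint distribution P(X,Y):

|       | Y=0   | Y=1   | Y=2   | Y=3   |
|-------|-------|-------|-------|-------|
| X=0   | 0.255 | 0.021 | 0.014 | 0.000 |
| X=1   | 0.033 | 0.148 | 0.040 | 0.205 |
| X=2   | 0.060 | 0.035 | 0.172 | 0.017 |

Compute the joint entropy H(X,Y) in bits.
2.8803 bits

H(X,Y) = -Σ_{x,y} P(x,y) log₂ P(x,y). Per-cell terms -P(x,y)·log₂P(x,y):
  X=0: 0.50271, 0.11704, 0.08622, 0.00000
  X=1: 0.16241, 0.40794, 0.18575, 0.46869
  X=2: 0.24353, 0.16928, 0.43680, 0.09993
  (cells with P = 0 contribute 0)
Sum of the 12 terms: H(X,Y) = 2.8803 bits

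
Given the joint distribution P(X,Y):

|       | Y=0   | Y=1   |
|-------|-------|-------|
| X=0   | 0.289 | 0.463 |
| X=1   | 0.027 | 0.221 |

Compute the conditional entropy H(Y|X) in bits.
0.8458 bits

H(Y|X) = H(X,Y) - H(X)

H(X,Y) = -Σ_{x,y} P(x,y) log₂ P(x,y). Per-cell terms -P(x,y)·log₂P(x,y):
  X=0: 0.51756, 0.51435
  X=1: 0.14069, 0.48131
Sum of the 4 terms: H(X,Y) = 1.6539 bits

Marginal of X (row sums):
  P(X=0) = 0.289 + 0.463 = 0.752
  P(X=1) = 0.027 + 0.221 = 0.248
H(X) = -[0.752·log₂(0.752) + 0.248·log₂(0.248)]
  = 0.30922 + 0.49887 = 0.8081 bits

H(Y|X) = H(X,Y) - H(X) = 1.6539 - 0.8081 = 0.8458 bits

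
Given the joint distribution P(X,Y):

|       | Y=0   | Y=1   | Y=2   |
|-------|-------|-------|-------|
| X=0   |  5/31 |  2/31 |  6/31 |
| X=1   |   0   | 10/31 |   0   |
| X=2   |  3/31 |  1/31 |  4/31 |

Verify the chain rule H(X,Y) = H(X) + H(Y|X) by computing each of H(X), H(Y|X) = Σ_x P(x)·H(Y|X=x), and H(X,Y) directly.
H(X) = 1.5566 bits, H(Y|X) = 0.9752 bits, H(X,Y) = 2.5318 bits

Marginal of X (row sums):
  P(X=0) = 5/31 + 2/31 + 6/31 = 13/31
  P(X=1) = 0 + 10/31 + 0 = 10/31
  P(X=2) = 3/31 + 1/31 + 4/31 = 8/31
H(X) = -[(13/31)·log₂(13/31) + (10/31)·log₂(10/31) + (8/31)·log₂(8/31)]
  = 0.52577 + 0.52654 + 0.50431 = 1.5566 bits

H(Y|X) = Σ_x P(x)·H(Y|X=x):
  X=0: P(X=0) = 13/31, P(Y|X=0) = (5/13, 2/13, 6/13) → H(Y|X=0) = 1.46048
  X=1: P(X=1) = 10/31, P(Y|X=1) = (0, 1, 0) → H(Y|X=1) = 0.00000
  X=2: P(X=2) = 8/31, P(Y|X=2) = (3/8, 1/8, 1/2) → H(Y|X=2) = 1.40564
H(Y|X) = (13/31)·1.46048 + (10/31)·0.00000 + (8/31)·1.40564 = 0.9752 bits

H(X,Y) = -Σ_{x,y} P(x,y) log₂ P(x,y). Per-cell terms -P(x,y)·log₂P(x,y):
  X=0: 0.42456, 0.25511, 0.45856
  X=1: 0.00000, 0.52654, 0.00000
  X=2: 0.32605, 0.15981, 0.38119
  (cells with P = 0 contribute 0)
Sum of the 9 terms: H(X,Y) = 2.5318 bits

Chain rule check:
  H(X) + H(Y|X) = 1.5566 + 0.9752 = 2.5318 bits
  H(X,Y) = 2.5318 bits
✓ Chain rule verified.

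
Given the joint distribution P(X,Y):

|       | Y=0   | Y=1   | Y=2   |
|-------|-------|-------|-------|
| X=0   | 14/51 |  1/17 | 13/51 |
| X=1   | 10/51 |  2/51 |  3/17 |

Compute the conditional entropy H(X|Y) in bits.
0.9773 bits

H(X|Y) = H(X,Y) - H(Y)

H(X,Y) = -Σ_{x,y} P(x,y) log₂ P(x,y). Per-cell terms -P(x,y)·log₂P(x,y):
  X=0: 0.5120, 0.2404, 0.5027
  X=1: 0.4609, 0.1832, 0.4416
Sum of the 6 terms: H(X,Y) = 2.3408 bits

Marginal of Y (column sums):
  P(Y=0) = 14/51 + 10/51 = 8/17
  P(Y=1) = 1/17 + 2/51 = 5/51
  P(Y=2) = 13/51 + 3/17 = 22/51
H(Y) = -[(8/17)·log₂(8/17) + (5/51)·log₂(5/51) + (22/51)·log₂(22/51)]
  = 0.5117 + 0.3285 + 0.5233 = 1.3635 bits

H(X|Y) = H(X,Y) - H(Y) = 2.3408 - 1.3635 = 0.9773 bits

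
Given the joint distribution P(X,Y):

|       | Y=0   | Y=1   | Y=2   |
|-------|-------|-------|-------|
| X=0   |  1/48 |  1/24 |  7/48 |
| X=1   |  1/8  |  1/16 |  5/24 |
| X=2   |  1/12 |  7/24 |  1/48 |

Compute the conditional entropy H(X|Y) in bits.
1.1955 bits

H(X|Y) = H(X,Y) - H(Y)

H(X,Y) = -Σ_{x,y} P(x,y) log₂ P(x,y). Per-cell terms -P(x,y)·log₂P(x,y):
  X=0: 0.11635, 0.19104, 0.40507
  X=1: 0.37500, 0.25000, 0.47147
  X=2: 0.29875, 0.51847, 0.11635
Sum of the 9 terms: H(X,Y) = 2.7425 bits

Marginal of Y (column sums):
  P(Y=0) = 1/48 + 1/8 + 1/12 = 11/48
  P(Y=1) = 1/24 + 1/16 + 7/24 = 19/48
  P(Y=2) = 7/48 + 5/24 + 1/48 = 3/8
H(Y) = -[(11/48)·log₂(11/48) + (19/48)·log₂(19/48) + (3/8)·log₂(3/8)]
  = 0.48710 + 0.52924 + 0.53064 = 1.5470 bits

H(X|Y) = H(X,Y) - H(Y) = 2.7425 - 1.5470 = 1.1955 bits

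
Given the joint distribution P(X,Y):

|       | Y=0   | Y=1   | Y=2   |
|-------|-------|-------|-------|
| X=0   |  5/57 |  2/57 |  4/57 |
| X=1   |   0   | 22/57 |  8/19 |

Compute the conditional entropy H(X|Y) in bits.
0.4649 bits

H(X|Y) = H(X,Y) - H(Y)

H(X,Y) = -Σ_{x,y} P(x,y) log₂ P(x,y). Per-cell terms -P(x,y)·log₂P(x,y):
  X=0: 0.3080, 0.1696, 0.2690
  X=1: 0.0000, 0.5301, 0.5254
  (cells with P = 0 contribute 0)
Sum of the 6 terms: H(X,Y) = 1.8021 bits

Marginal of Y (column sums):
  P(Y=0) = 5/57 + 0 = 5/57
  P(Y=1) = 2/57 + 22/57 = 8/19
  P(Y=2) = 4/57 + 8/19 = 28/57
H(Y) = -[(5/57)·log₂(5/57) + (8/19)·log₂(8/19) + (28/57)·log₂(28/57)]
  = 0.3080 + 0.5254 + 0.5038 = 1.3372 bits

H(X|Y) = H(X,Y) - H(Y) = 1.8021 - 1.3372 = 0.4649 bits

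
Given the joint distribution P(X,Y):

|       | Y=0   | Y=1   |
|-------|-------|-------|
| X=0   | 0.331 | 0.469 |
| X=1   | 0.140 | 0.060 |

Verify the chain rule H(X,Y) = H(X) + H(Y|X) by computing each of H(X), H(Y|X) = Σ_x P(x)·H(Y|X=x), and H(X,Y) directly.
H(X) = 0.7219 bits, H(Y|X) = 0.9590 bits, H(X,Y) = 1.6809 bits

Marginal of X (row sums):
  P(X=0) = 0.331 + 0.469 = 0.800
  P(X=1) = 0.140 + 0.060 = 0.200
H(X) = -[0.800·log₂(0.800) + 0.200·log₂(0.200)]
  = 0.2575 + 0.4644 = 0.7219 bits

H(Y|X) = Σ_x P(x)·H(Y|X=x):
  X=0: P(X=0) = 0.800, P(Y|X=0) = (331/800, 469/800) → H(Y|X=0) = 0.9784
  X=1: P(X=1) = 0.200, P(Y|X=1) = (7/10, 3/10) → H(Y|X=1) = 0.8813
H(Y|X) = 0.800·0.9784 + 0.200·0.8813 = 0.9590 bits

H(X,Y) = -Σ_{x,y} P(x,y) log₂ P(x,y). Per-cell terms -P(x,y)·log₂P(x,y):
  X=0: 0.5280, 0.5123
  X=1: 0.3971, 0.2435
Sum of the 4 terms: H(X,Y) = 1.6809 bits

Chain rule check:
  H(X) + H(Y|X) = 0.7219 + 0.9590 = 1.6809 bits
  H(X,Y) = 1.6809 bits
✓ Chain rule verified.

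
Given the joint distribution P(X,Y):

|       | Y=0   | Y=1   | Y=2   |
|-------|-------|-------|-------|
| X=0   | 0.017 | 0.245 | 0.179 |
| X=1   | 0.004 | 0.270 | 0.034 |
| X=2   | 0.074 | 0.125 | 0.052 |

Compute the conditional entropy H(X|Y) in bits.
1.3815 bits

H(X|Y) = H(X,Y) - H(Y)

H(X,Y) = -Σ_{x,y} P(x,y) log₂ P(x,y). Per-cell terms -P(x,y)·log₂P(x,y):
  X=0: 0.0999, 0.4971, 0.4443
  X=1: 0.0319, 0.5100, 0.1659
  X=2: 0.2780, 0.3750, 0.2218
Sum of the 9 terms: H(X,Y) = 2.6239 bits

Marginal of Y (column sums):
  P(Y=0) = 0.017 + 0.004 + 0.074 = 0.095
  P(Y=1) = 0.245 + 0.270 + 0.125 = 0.640
  P(Y=2) = 0.179 + 0.034 + 0.052 = 0.265
H(Y) = -[0.095·log₂(0.095) + 0.640·log₂(0.640) + 0.265·log₂(0.265)]
  = 0.3226 + 0.4121 + 0.5077 = 1.2424 bits

H(X|Y) = H(X,Y) - H(Y) = 2.6239 - 1.2424 = 1.3815 bits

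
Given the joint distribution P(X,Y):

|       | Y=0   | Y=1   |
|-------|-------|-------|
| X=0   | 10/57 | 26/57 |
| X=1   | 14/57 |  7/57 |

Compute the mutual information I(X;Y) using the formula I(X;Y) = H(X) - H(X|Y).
0.1053 bits

I(X;Y) = H(X) - H(X|Y)

Marginal of X (row sums):
  P(X=0) = 10/57 + 26/57 = 12/19
  P(X=1) = 14/57 + 7/57 = 7/19
H(X) = -[(12/19)·log₂(12/19) + (7/19)·log₂(7/19)]
  = 0.41871 + 0.53074 = 0.94945 bits

Marginal of Y (column sums):
  P(Y=0) = 10/57 + 14/57 = 8/19
  P(Y=1) = 26/57 + 7/57 = 11/19
H(X|Y) = Σ_y P(y)·H(X|Y=y):
  Y=0: P(Y=0) = 8/19, P(X|Y=0) = (5/12, 7/12) → H(X|Y=0) = 0.97987
  Y=1: P(Y=1) = 11/19, P(X|Y=1) = (26/33, 7/33) → H(X|Y=1) = 0.74552
H(X|Y) = (8/19)·0.97987 + (11/19)·0.74552 = 0.84419 bits

I(X;Y) = H(X) - H(X|Y) = 0.94945 - 0.84419 = 0.1053 bits

Cross-check via I(X;Y) = H(X) + H(Y) - H(X,Y): computing H(Y) from the column sums and H(X,Y) from the 4 cells in the same way gives H(Y) = 0.98194 bits and H(X,Y) = 1.82613 bits, so
I(X;Y) = 0.94945 + 0.98194 - 1.82613 = 0.1053 bits ✓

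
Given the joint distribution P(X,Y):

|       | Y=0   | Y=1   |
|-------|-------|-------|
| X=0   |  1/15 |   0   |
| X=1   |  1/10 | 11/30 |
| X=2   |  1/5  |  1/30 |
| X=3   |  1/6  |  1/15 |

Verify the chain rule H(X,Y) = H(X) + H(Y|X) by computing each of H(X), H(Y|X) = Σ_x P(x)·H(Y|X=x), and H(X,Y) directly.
H(X) = 1.7534 bits, H(Y|X) = 0.6893 bits, H(X,Y) = 2.4426 bits

Marginal of X (row sums):
  P(X=0) = 1/15 + 0 = 1/15
  P(X=1) = 1/10 + 11/30 = 7/15
  P(X=2) = 1/5 + 1/30 = 7/30
  P(X=3) = 1/6 + 1/15 = 7/30
H(X) = -[(1/15)·log₂(1/15) + (7/15)·log₂(7/15) + (7/30)·log₂(7/30) + (7/30)·log₂(7/30)]
  = 0.26046 + 0.51312 + 0.48989 + 0.48989 = 1.7534 bits

H(Y|X) = Σ_x P(x)·H(Y|X=x):
  X=0: P(X=0) = 1/15, P(Y|X=0) = (1, 0) → H(Y|X=0) = 0.00000
  X=1: P(X=1) = 7/15, P(Y|X=1) = (3/14, 11/14) → H(Y|X=1) = 0.74960
  X=2: P(X=2) = 7/30, P(Y|X=2) = (6/7, 1/7) → H(Y|X=2) = 0.59167
  X=3: P(X=3) = 7/30, P(Y|X=3) = (5/7, 2/7) → H(Y|X=3) = 0.86312
H(Y|X) = (1/15)·0.00000 + (7/15)·0.74960 + (7/30)·0.59167 + (7/30)·0.86312 = 0.6893 bits

H(X,Y) = -Σ_{x,y} P(x,y) log₂ P(x,y). Per-cell terms -P(x,y)·log₂P(x,y):
  X=0: 0.26046, 0.00000
  X=1: 0.33219, 0.53073
  X=2: 0.46439, 0.16356
  X=3: 0.43083, 0.26046
  (cells with P = 0 contribute 0)
Sum of the 8 terms: H(X,Y) = 2.4426 bits

Chain rule check:
  H(X) + H(Y|X) = 1.7534 + 0.6893 = 2.4427 bits
  H(X,Y) = 2.4426 bits
✓ Chain rule verified (Δ = 0.0001 is 4-dp rounding noise: each of the three values was rounded independently).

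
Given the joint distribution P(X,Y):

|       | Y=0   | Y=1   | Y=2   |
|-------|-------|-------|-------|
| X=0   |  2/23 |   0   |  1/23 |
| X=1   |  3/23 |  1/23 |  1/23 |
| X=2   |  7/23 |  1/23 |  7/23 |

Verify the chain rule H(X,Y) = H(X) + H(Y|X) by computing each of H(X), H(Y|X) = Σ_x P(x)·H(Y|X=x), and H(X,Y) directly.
H(X) = 1.2641 bits, H(Y|X) = 1.2570 bits, H(X,Y) = 2.5210 bits

Marginal of X (row sums):
  P(X=0) = 2/23 + 0 + 1/23 = 3/23
  P(X=1) = 3/23 + 1/23 + 1/23 = 5/23
  P(X=2) = 7/23 + 1/23 + 7/23 = 15/23
H(X) = -[(3/23)·log₂(3/23) + (5/23)·log₂(5/23) + (15/23)·log₂(15/23)]
  = 0.383296 + 0.478616 + 0.402177 = 1.2641 bits

H(Y|X) = Σ_x P(x)·H(Y|X=x):
  X=0: P(X=0) = 3/23, P(Y|X=0) = (2/3, 0, 1/3) → H(Y|X=0) = 0.918296
  X=1: P(X=1) = 5/23, P(Y|X=1) = (3/5, 1/5, 1/5) → H(Y|X=1) = 1.370951
  X=2: P(X=2) = 15/23, P(Y|X=2) = (7/15, 1/15, 7/15) → H(Y|X=2) = 1.286693
H(Y|X) = (3/23)·0.918296 + (5/23)·1.370951 + (15/23)·1.286693 = 1.2570 bits

H(X,Y) = -Σ_{x,y} P(x,y) log₂ P(x,y). Per-cell terms -P(x,y)·log₂P(x,y):
  X=0: 0.306397, 0.000000, 0.196677
  X=1: 0.383296, 0.196677, 0.196677
  X=2: 0.522324, 0.196677, 0.522324
  (cells with P = 0 contribute 0)
Sum of the 9 terms: H(X,Y) = 2.5210 bits

Chain rule check:
  H(X) + H(Y|X) = 1.2641 + 1.2570 = 2.5211 bits
  H(X,Y) = 2.5210 bits
✓ Chain rule verified (Δ = 0.0001 is 4-dp rounding noise: each of the three values was rounded independently).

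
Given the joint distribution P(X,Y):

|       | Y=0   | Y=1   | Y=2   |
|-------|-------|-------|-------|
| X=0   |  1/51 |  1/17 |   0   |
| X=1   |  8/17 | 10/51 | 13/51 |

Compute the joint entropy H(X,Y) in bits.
1.8270 bits

H(X,Y) = -Σ_{x,y} P(x,y) log₂ P(x,y). Per-cell terms -P(x,y)·log₂P(x,y):
  X=0: 0.111224, 0.240439, 0.000000
  X=1: 0.511747, 0.460882, 0.502663
  (cells with P = 0 contribute 0)
Sum of the 6 terms: H(X,Y) = 1.8270 bits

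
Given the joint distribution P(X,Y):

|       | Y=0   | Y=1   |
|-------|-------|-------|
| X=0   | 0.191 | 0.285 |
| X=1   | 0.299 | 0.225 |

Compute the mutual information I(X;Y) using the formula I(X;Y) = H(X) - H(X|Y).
0.0208 bits

I(X;Y) = H(X) - H(X|Y)

Marginal of X (row sums):
  P(X=0) = 0.191 + 0.285 = 0.476
  P(X=1) = 0.299 + 0.225 = 0.524
H(X) = -[0.476·log₂(0.476) + 0.524·log₂(0.524)]
  = 0.50978 + 0.48856 = 0.99834 bits

Marginal of Y (column sums):
  P(Y=0) = 0.191 + 0.299 = 0.490
  P(Y=1) = 0.285 + 0.225 = 0.510
H(X|Y) = Σ_y P(y)·H(X|Y=y):
  Y=0: P(Y=0) = 0.490, P(X|Y=0) = (191/490, 299/490) → H(X|Y=0) = 0.96467
  Y=1: P(Y=1) = 0.510, P(X|Y=1) = (19/34, 15/34) → H(X|Y=1) = 0.98999
H(X|Y) = 0.490·0.96467 + 0.510·0.98999 = 0.97758 bits

I(X;Y) = H(X) - H(X|Y) = 0.99834 - 0.97758 = 0.0208 bits

Cross-check via I(X;Y) = H(X) + H(Y) - H(X,Y): computing H(Y) from the column sums and H(X,Y) from the 4 cells in the same way gives H(Y) = 0.99971 bits and H(X,Y) = 1.97729 bits, so
I(X;Y) = 0.99834 + 0.99971 - 1.97729 = 0.0208 bits ✓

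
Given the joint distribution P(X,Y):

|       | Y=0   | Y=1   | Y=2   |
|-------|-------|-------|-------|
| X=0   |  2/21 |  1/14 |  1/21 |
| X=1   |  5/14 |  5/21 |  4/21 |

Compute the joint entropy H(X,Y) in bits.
2.2833 bits

H(X,Y) = -Σ_{x,y} P(x,y) log₂ P(x,y). Per-cell terms -P(x,y)·log₂P(x,y):
  X=0: 0.32308, 0.27195, 0.20916
  X=1: 0.53051, 0.49295, 0.45568
Sum of the 6 terms: H(X,Y) = 2.2833 bits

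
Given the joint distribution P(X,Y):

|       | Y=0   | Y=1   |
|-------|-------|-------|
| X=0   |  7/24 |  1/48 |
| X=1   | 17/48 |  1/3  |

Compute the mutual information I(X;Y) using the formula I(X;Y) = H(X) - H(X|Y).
0.1403 bits

I(X;Y) = H(X) - H(X|Y)

Marginal of X (row sums):
  P(X=0) = 7/24 + 1/48 = 5/16
  P(X=1) = 17/48 + 1/3 = 11/16
H(X) = -[(5/16)·log₂(5/16) + (11/16)·log₂(11/16)]
  = 0.52440 + 0.37164 = 0.89604 bits

Marginal of Y (column sums):
  P(Y=0) = 7/24 + 17/48 = 31/48
  P(Y=1) = 1/48 + 1/3 = 17/48
H(X|Y) = Σ_y P(y)·H(X|Y=y):
  Y=0: P(Y=0) = 31/48, P(X|Y=0) = (14/31, 17/31) → H(X|Y=0) = 0.99323
  Y=1: P(Y=1) = 17/48, P(X|Y=1) = (1/17, 16/17) → H(X|Y=1) = 0.32276
H(X|Y) = (31/48)·0.99323 + (17/48)·0.32276 = 0.75577 bits

I(X;Y) = H(X) - H(X|Y) = 0.89604 - 0.75577 = 0.1403 bits

Cross-check via I(X;Y) = H(X) + H(Y) - H(X,Y): computing H(Y) from the column sums and H(X,Y) from the 4 cells in the same way gives H(Y) = 0.93773 bits and H(X,Y) = 1.69351 bits, so
I(X;Y) = 0.89604 + 0.93773 - 1.69351 = 0.1403 bits ✓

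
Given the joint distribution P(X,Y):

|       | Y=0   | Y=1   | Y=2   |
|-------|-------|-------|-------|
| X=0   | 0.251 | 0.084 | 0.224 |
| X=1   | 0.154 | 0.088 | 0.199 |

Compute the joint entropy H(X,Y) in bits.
2.4719 bits

H(X,Y) = -Σ_{x,y} P(x,y) log₂ P(x,y). Per-cell terms -P(x,y)·log₂P(x,y):
  X=0: 0.50055, 0.30017, 0.48349
  X=1: 0.41565, 0.30856, 0.46350
Sum of the 6 terms: H(X,Y) = 2.4719 bits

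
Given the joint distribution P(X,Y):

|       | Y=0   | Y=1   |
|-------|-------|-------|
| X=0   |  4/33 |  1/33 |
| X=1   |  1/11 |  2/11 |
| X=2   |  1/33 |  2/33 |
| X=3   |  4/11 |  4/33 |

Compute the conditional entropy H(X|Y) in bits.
1.6139 bits

H(X|Y) = H(X,Y) - H(Y)

H(X,Y) = -Σ_{x,y} P(x,y) log₂ P(x,y). Per-cell terms -P(x,y)·log₂P(x,y):
  X=0: 0.36902, 0.15286
  X=1: 0.31449, 0.44717
  X=2: 0.15286, 0.24511
  X=3: 0.53070, 0.36902
Sum of the 8 terms: H(X,Y) = 2.5812 bits

Marginal of Y (column sums):
  P(Y=0) = 4/33 + 1/11 + 1/33 + 4/11 = 20/33
  P(Y=1) = 1/33 + 2/11 + 2/33 + 4/33 = 13/33
H(Y) = -[(20/33)·log₂(20/33) + (13/33)·log₂(13/33)]
  = 0.43786 + 0.52944 = 0.9673 bits

H(X|Y) = H(X,Y) - H(Y) = 2.5812 - 0.9673 = 1.6139 bits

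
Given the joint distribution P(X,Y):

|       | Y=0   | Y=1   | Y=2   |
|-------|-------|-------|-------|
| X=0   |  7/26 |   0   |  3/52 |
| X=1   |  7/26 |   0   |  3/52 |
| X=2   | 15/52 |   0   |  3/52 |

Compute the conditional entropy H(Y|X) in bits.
0.6646 bits

H(Y|X) = H(X,Y) - H(X)

H(X,Y) = -Σ_{x,y} P(x,y) log₂ P(x,y). Per-cell terms -P(x,y)·log₂P(x,y):
  X=0: 0.5097, 0.0000, 0.2374
  X=1: 0.5097, 0.0000, 0.2374
  X=2: 0.5174, 0.0000, 0.2374
  (cells with P = 0 contribute 0)
Sum of the 9 terms: H(X,Y) = 2.2490 bits

Marginal of X (row sums):
  P(X=0) = 7/26 + 0 + 3/52 = 17/52
  P(X=1) = 7/26 + 0 + 3/52 = 17/52
  P(X=2) = 15/52 + 0 + 3/52 = 9/26
H(X) = -[(17/52)·log₂(17/52) + (17/52)·log₂(17/52) + (9/26)·log₂(9/26)]
  = 0.5273 + 0.5273 + 0.5298 = 1.5844 bits

H(Y|X) = H(X,Y) - H(X) = 2.2490 - 1.5844 = 0.6646 bits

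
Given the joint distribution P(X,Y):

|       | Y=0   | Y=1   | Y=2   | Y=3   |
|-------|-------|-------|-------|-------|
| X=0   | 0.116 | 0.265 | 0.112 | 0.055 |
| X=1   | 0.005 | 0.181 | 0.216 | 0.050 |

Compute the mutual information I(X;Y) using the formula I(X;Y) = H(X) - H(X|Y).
0.1201 bits

I(X;Y) = H(X) - H(X|Y)

Marginal of X (row sums):
  P(X=0) = 0.116 + 0.265 + 0.112 + 0.055 = 0.548
  P(X=1) = 0.005 + 0.181 + 0.216 + 0.050 = 0.452
H(X) = -[0.548·log₂(0.548) + 0.452·log₂(0.452)]
  = 0.4755 + 0.5178 = 0.9933 bits

Marginal of Y (column sums):
  P(Y=0) = 0.116 + 0.005 = 0.121
  P(Y=1) = 0.265 + 0.181 = 0.446
  P(Y=2) = 0.112 + 0.216 = 0.328
  P(Y=3) = 0.055 + 0.050 = 0.105
H(X|Y) = Σ_y P(y)·H(X|Y=y):
  Y=0: P(Y=0) = 0.121, P(X|Y=0) = (116/121, 5/121) → H(X|Y=0) = 0.2483
  Y=1: P(Y=1) = 0.446, P(X|Y=1) = (265/446, 181/446) → H(X|Y=1) = 0.9743
  Y=2: P(Y=2) = 0.328, P(X|Y=2) = (14/41, 27/41) → H(X|Y=2) = 0.9262
  Y=3: P(Y=3) = 0.105, P(X|Y=3) = (11/21, 10/21) → H(X|Y=3) = 0.9984
H(X|Y) = 0.121·0.2483 + 0.446·0.9743 + 0.328·0.9262 + 0.105·0.9984 = 0.8732 bits

I(X;Y) = H(X) - H(X|Y) = 0.9933 - 0.8732 = 0.1201 bits

Cross-check via I(X;Y) = H(X) + H(Y) - H(X,Y): computing H(Y) from the column sums and H(X,Y) from the 8 cells in the same way gives H(Y) = 1.7571 bits and H(X,Y) = 2.6303 bits, so
I(X;Y) = 0.9933 + 1.7571 - 2.6303 = 0.1201 bits ✓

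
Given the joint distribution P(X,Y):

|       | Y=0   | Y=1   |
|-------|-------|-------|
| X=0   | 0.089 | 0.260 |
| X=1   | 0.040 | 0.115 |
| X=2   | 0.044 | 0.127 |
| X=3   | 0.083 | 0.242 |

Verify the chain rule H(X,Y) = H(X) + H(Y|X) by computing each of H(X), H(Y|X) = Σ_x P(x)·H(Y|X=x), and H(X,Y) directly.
H(X) = 1.9096 bits, H(Y|X) = 0.8206 bits, H(X,Y) = 2.7302 bits

Marginal of X (row sums):
  P(X=0) = 0.089 + 0.260 = 0.349
  P(X=1) = 0.040 + 0.115 = 0.155
  P(X=2) = 0.044 + 0.127 = 0.171
  P(X=3) = 0.083 + 0.242 = 0.325
H(X) = -[0.349·log₂(0.349) + 0.155·log₂(0.155) + 0.171·log₂(0.171) + 0.325·log₂(0.325)]
  = 0.53003 + 0.41690 + 0.43570 + 0.52698 = 1.9096 bits

H(Y|X) = Σ_x P(x)·H(Y|X=x):
  X=0: P(X=0) = 0.349, P(Y|X=0) = (89/349, 260/349) → H(Y|X=0) = 0.81913
  X=1: P(X=1) = 0.155, P(Y|X=1) = (8/31, 23/31) → H(Y|X=1) = 0.82381
  X=2: P(X=2) = 0.171, P(Y|X=2) = (44/171, 127/171) → H(Y|X=2) = 0.82266
  X=3: P(X=3) = 0.325, P(Y|X=3) = (83/325, 242/325) → H(Y|X=3) = 0.81970
H(Y|X) = 0.349·0.81913 + 0.155·0.82381 + 0.171·0.82266 + 0.325·0.81970 = 0.8206 bits

H(X,Y) = -Σ_{x,y} P(x,y) log₂ P(x,y). Per-cell terms -P(x,y)·log₂P(x,y):
  X=0: 0.31061, 0.50529
  X=1: 0.18575, 0.35883
  X=2: 0.19828, 0.37809
  X=3: 0.29803, 0.49535
Sum of the 8 terms: H(X,Y) = 2.7302 bits

Chain rule check:
  H(X) + H(Y|X) = 1.9096 + 0.8206 = 2.7302 bits
  H(X,Y) = 2.7302 bits
✓ Chain rule verified.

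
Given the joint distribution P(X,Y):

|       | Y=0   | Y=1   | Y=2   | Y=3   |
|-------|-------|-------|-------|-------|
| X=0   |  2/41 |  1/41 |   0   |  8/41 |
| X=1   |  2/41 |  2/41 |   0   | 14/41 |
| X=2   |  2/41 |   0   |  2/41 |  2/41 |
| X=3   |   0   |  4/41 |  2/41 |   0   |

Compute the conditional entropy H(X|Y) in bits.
1.3146 bits

H(X|Y) = H(X,Y) - H(Y)

H(X,Y) = -Σ_{x,y} P(x,y) log₂ P(x,y). Per-cell terms -P(x,y)·log₂P(x,y):
  X=0: 0.212564, 0.130672, 0.000000, 0.460010
  X=1: 0.212564, 0.212564, 0.000000, 0.529336
  X=2: 0.212564, 0.000000, 0.212564, 0.212564
  X=3: 0.000000, 0.327566, 0.212564, 0.000000
  (cells with P = 0 contribute 0)
Sum of the 16 terms: H(X,Y) = 2.93553 bits

Marginal of Y (column sums):
  P(Y=0) = 2/41 + 2/41 + 2/41 + 0 = 6/41
  P(Y=1) = 1/41 + 2/41 + 0 + 4/41 = 7/41
  P(Y=2) = 0 + 0 + 2/41 + 2/41 = 4/41
  P(Y=3) = 8/41 + 14/41 + 2/41 + 0 = 24/41
H(Y) = -[(6/41)·log₂(6/41) + (7/41)·log₂(7/41) + (4/41)·log₂(4/41) + (24/41)·log₂(24/41)]
  = 0.405745 + 0.435400 + 0.327566 + 0.452248 = 1.62096 bits

H(X|Y) = H(X,Y) - H(Y) = 2.93553 - 1.62096 = 1.3146 bits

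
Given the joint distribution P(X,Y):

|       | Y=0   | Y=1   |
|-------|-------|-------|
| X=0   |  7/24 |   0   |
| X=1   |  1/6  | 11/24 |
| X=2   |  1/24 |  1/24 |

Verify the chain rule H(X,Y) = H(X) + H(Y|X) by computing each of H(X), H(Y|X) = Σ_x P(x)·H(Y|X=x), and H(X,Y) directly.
H(X) = 1.2410 bits, H(Y|X) = 0.6062 bits, H(X,Y) = 1.8472 bits

Marginal of X (row sums):
  P(X=0) = 7/24 + 0 = 7/24
  P(X=1) = 1/6 + 11/24 = 5/8
  P(X=2) = 1/24 + 1/24 = 1/12
H(X) = -[(7/24)·log₂(7/24) + (5/8)·log₂(5/8) + (1/12)·log₂(1/12)]
  = 0.5185 + 0.4238 + 0.2987 = 1.2410 bits

H(Y|X) = Σ_x P(x)·H(Y|X=x):
  X=0: P(X=0) = 7/24, P(Y|X=0) = (1, 0) → H(Y|X=0) = 0.0000
  X=1: P(X=1) = 5/8, P(Y|X=1) = (4/15, 11/15) → H(Y|X=1) = 0.8366
  X=2: P(X=2) = 1/12, P(Y|X=2) = (1/2, 1/2) → H(Y|X=2) = 1.0000
H(Y|X) = (7/24)·0.0000 + (5/8)·0.8366 + (1/12)·1.0000 = 0.6062 bits

H(X,Y) = -Σ_{x,y} P(x,y) log₂ P(x,y). Per-cell terms -P(x,y)·log₂P(x,y):
  X=0: 0.5185, 0.0000
  X=1: 0.4308, 0.5159
  X=2: 0.1910, 0.1910
  (cells with P = 0 contribute 0)
Sum of the 6 terms: H(X,Y) = 1.8472 bits

Chain rule check:
  H(X) + H(Y|X) = 1.2410 + 0.6062 = 1.8472 bits
  H(X,Y) = 1.8472 bits
✓ Chain rule verified.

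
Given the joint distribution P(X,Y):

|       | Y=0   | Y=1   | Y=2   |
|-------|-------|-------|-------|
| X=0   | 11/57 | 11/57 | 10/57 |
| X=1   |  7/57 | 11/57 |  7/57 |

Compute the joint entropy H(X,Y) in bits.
2.5577 bits

H(X,Y) = -Σ_{x,y} P(x,y) log₂ P(x,y). Per-cell terms -P(x,y)·log₂P(x,y):
  X=0: 0.4580, 0.4580, 0.4405
  X=1: 0.3716, 0.4580, 0.3716
Sum of the 6 terms: H(X,Y) = 2.5577 bits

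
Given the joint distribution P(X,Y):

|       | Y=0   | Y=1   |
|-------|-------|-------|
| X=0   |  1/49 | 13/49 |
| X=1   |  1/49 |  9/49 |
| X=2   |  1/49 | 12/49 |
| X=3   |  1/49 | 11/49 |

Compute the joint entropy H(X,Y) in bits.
2.3962 bits

H(X,Y) = -Σ_{x,y} P(x,y) log₂ P(x,y). Per-cell terms -P(x,y)·log₂P(x,y):
  X=0: 0.1146, 0.5079
  X=1: 0.1146, 0.4490
  X=2: 0.1146, 0.4971
  X=3: 0.1146, 0.4838
Sum of the 8 terms: H(X,Y) = 2.3962 bits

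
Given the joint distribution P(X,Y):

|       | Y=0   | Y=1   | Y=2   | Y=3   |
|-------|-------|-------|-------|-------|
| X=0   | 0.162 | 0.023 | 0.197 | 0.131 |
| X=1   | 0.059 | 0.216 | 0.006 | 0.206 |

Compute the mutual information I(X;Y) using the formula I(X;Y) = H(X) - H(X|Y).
0.3414 bits

I(X;Y) = H(X) - H(X|Y)

Marginal of X (row sums):
  P(X=0) = 0.162 + 0.023 + 0.197 + 0.131 = 0.513
  P(X=1) = 0.059 + 0.216 + 0.006 + 0.206 = 0.487
H(X) = -[0.513·log₂(0.513) + 0.487·log₂(0.487)]
  = 0.4940 + 0.5055 = 0.9995 bits

Marginal of Y (column sums):
  P(Y=0) = 0.162 + 0.059 = 0.221
  P(Y=1) = 0.023 + 0.216 = 0.239
  P(Y=2) = 0.197 + 0.006 = 0.203
  P(Y=3) = 0.131 + 0.206 = 0.337
H(X|Y) = Σ_y P(y)·H(X|Y=y):
  Y=0: P(Y=0) = 0.221, P(X|Y=0) = (162/221, 59/221) → H(X|Y=0) = 0.8371
  Y=1: P(Y=1) = 0.239, P(X|Y=1) = (23/239, 216/239) → H(X|Y=1) = 0.4569
  Y=2: P(Y=2) = 0.203, P(X|Y=2) = (197/203, 6/203) → H(X|Y=2) = 0.1922
  Y=3: P(Y=3) = 0.337, P(X|Y=3) = (131/337, 206/337) → H(X|Y=3) = 0.9640
H(X|Y) = 0.221·0.8371 + 0.239·0.4569 + 0.203·0.1922 + 0.337·0.9640 = 0.6581 bits

I(X;Y) = H(X) - H(X|Y) = 0.9995 - 0.6581 = 0.3414 bits

Cross-check via I(X;Y) = H(X) + H(Y) - H(X,Y): computing H(Y) from the column sums and H(X,Y) from the 8 cells in the same way gives H(Y) = 1.9706 bits and H(X,Y) = 2.6287 bits, so
I(X;Y) = 0.9995 + 1.9706 - 2.6287 = 0.3414 bits ✓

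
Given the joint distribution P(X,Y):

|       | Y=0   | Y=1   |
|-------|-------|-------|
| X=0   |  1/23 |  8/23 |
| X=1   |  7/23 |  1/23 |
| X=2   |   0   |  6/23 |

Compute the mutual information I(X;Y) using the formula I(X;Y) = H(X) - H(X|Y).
0.5461 bits

I(X;Y) = H(X) - H(X|Y)

Marginal of X (row sums):
  P(X=0) = 1/23 + 8/23 = 9/23
  P(X=1) = 7/23 + 1/23 = 8/23
  P(X=2) = 0 + 6/23 = 6/23
H(X) = -[(9/23)·log₂(9/23) + (8/23)·log₂(8/23) + (6/23)·log₂(6/23)]
  = 0.5297 + 0.5299 + 0.5057 = 1.5653 bits

Marginal of Y (column sums):
  P(Y=0) = 1/23 + 7/23 + 0 = 8/23
  P(Y=1) = 8/23 + 1/23 + 6/23 = 15/23
H(X|Y) = Σ_y P(y)·H(X|Y=y):
  Y=0: P(Y=0) = 8/23, P(X|Y=0) = (1/8, 7/8, 0) → H(X|Y=0) = 0.5436
  Y=1: P(Y=1) = 15/23, P(X|Y=1) = (8/15, 1/15, 2/5) → H(X|Y=1) = 1.2729
H(X|Y) = (8/23)·0.5436 + (15/23)·1.2729 = 1.0192 bits

I(X;Y) = H(X) - H(X|Y) = 1.5653 - 1.0192 = 0.5461 bits

Cross-check via I(X;Y) = H(X) + H(Y) - H(X,Y): computing H(Y) from the column sums and H(X,Y) from the 6 cells in the same way gives H(Y) = 0.9321 bits and H(X,Y) = 1.9513 bits, so
I(X;Y) = 1.5653 + 0.9321 - 1.9513 = 0.5461 bits ✓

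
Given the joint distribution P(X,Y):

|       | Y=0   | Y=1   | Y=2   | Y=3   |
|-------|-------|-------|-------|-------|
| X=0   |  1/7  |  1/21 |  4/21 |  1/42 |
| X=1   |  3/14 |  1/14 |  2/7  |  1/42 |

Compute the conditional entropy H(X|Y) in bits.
0.9723 bits

H(X|Y) = H(X,Y) - H(Y)

H(X,Y) = -Σ_{x,y} P(x,y) log₂ P(x,y). Per-cell terms -P(x,y)·log₂P(x,y):
  X=0: 0.40105, 0.20916, 0.45568, 0.12839
  X=1: 0.47623, 0.27195, 0.51639, 0.12839
Sum of the 8 terms: H(X,Y) = 2.5872 bits

Marginal of Y (column sums):
  P(Y=0) = 1/7 + 3/14 = 5/14
  P(Y=1) = 1/21 + 1/14 = 5/42
  P(Y=2) = 4/21 + 2/7 = 10/21
  P(Y=3) = 1/42 + 1/42 = 1/21
H(Y) = -[(5/14)·log₂(5/14) + (5/42)·log₂(5/42) + (10/21)·log₂(10/21) + (1/21)·log₂(1/21)]
  = 0.53051 + 0.36552 + 0.50971 + 0.20916 = 1.6149 bits

H(X|Y) = H(X,Y) - H(Y) = 2.5872 - 1.6149 = 0.9723 bits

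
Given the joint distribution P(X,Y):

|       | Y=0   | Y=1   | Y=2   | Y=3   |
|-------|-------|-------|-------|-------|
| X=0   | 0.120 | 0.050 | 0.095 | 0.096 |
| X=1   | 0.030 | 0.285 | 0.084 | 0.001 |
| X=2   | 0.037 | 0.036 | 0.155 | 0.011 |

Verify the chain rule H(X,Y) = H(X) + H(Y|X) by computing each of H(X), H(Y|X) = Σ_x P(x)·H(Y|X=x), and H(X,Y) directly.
H(X) = 1.5529 bits, H(Y|X) = 1.4925 bits, H(X,Y) = 3.0455 bits

Marginal of X (row sums):
  P(X=0) = 0.120 + 0.050 + 0.095 + 0.096 = 0.361
  P(X=1) = 0.030 + 0.285 + 0.084 + 0.001 = 0.400
  P(X=2) = 0.037 + 0.036 + 0.155 + 0.011 = 0.239
H(X) = -[0.361·log₂(0.361) + 0.400·log₂(0.400) + 0.239·log₂(0.239)]
  = 0.53064 + 0.52877 + 0.49352 = 1.5529 bits

H(Y|X) = Σ_x P(x)·H(Y|X=x):
  X=0: P(X=0) = 0.361, P(Y|X=0) = (120/361, 50/361, 5/19, 96/361) → H(Y|X=0) = 1.93820
  X=1: P(X=1) = 0.400, P(Y|X=1) = (3/40, 57/80, 21/100, 1/400) → H(Y|X=1) = 1.12314
  X=2: P(X=2) = 0.239, P(Y|X=2) = (37/239, 36/239, 155/239, 11/239) → H(Y|X=2) = 1.43760
H(Y|X) = 0.361·1.93820 + 0.400·1.12314 + 0.239·1.43760 = 1.4925 bits

H(X,Y) = -Σ_{x,y} P(x,y) log₂ P(x,y). Per-cell terms -P(x,y)·log₂P(x,y):
  X=0: 0.36707, 0.21610, 0.32261, 0.32456
  X=1: 0.15177, 0.51613, 0.30017, 0.00997
  X=2: 0.17598, 0.17265, 0.41690, 0.07157
Sum of the 12 terms: H(X,Y) = 3.0455 bits

Chain rule check:
  H(X) + H(Y|X) = 1.5529 + 1.4925 = 3.0454 bits
  H(X,Y) = 3.0455 bits
✓ Chain rule verified (Δ = 0.0001 is 4-dp rounding noise: each of the three values was rounded independently).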